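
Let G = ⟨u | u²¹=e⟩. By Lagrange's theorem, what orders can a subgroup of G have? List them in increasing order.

|G| = 21 = 3 · 7. By Lagrange's theorem the order of any subgroup divides 21; the divisors of 21 are 1, 3, 7, 21.

Answer: 1, 3, 7, 21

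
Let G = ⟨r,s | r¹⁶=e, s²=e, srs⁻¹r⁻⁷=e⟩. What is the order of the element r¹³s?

Compute successive powers until reaching e:
  (r¹³s)¹ = r¹³s, (r¹³s)² = r⁸, (r¹³s)³ = r⁵s, (r¹³s)⁴ = e.
The smallest positive k with (r¹³s)ᵏ = e is 4.

Answer: 4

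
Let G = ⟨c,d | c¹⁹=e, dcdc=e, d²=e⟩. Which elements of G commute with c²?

⟨c²⟩ ⊆ C_G(c²) since powers of c² commute with c²; so |C_G(c²)| ≥ |⟨c²⟩| = 19.
By orbit–stabilizer, |C_G(c²)| = |G| / |conj. class of c²| = 38 / 2 = 19.
The 19 elements commuting with c² are {e, c, c², c³, c⁴, c⁵, c⁶, c⁷, c⁸, c⁹, c¹⁰, c¹¹, c¹², c¹³, c¹⁴, c¹⁵, c¹⁶, c¹⁷, c¹⁸}.

Answer: {e, c, c², c³, c⁴, c⁵, c⁶, c⁷, c⁸, c⁹, c¹⁰, c¹¹, c¹², c¹³, c¹⁴, c¹⁵, c¹⁶, c¹⁷, c¹⁸}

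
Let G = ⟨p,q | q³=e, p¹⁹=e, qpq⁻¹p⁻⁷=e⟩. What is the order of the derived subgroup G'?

G' = [G, G] is generated by all commutators. The generator-pair commutators are: [p, q] = p¹³.
The subgroup they normally generate is {e, p, p², p³, p⁴, p⁵, p⁶, p⁷, p⁸, p⁹, p¹⁰, p¹¹, p¹², p¹³, p¹⁴, p¹⁵, p¹⁶, p¹⁷, p¹⁸}, of order 19.
Check: |G/G'| = 57/19 = 3 is the order of the abelianisation.

Answer: 19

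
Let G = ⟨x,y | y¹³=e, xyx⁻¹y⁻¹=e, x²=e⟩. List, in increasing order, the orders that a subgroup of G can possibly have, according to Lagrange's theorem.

|G| = 26 = 2 · 13. By Lagrange's theorem the order of any subgroup divides 26; the divisors of 26 are 1, 2, 13, 26.

Answer: 1, 2, 13, 26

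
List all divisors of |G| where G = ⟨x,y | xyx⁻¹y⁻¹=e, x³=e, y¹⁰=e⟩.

|G| = 30 = 2 · 3 · 5. By Lagrange's theorem the order of any subgroup divides 30; the divisors of 30 are 1, 2, 3, 5, 6, 10, 15, 30.

Answer: 1, 2, 3, 5, 6, 10, 15, 30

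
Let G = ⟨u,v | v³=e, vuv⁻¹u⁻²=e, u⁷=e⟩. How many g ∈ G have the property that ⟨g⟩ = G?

⟨g⟩ = G would require ord(g) = |G| = 21, but the maximum element order in G is 7 < 21. So G is not cyclic and no single element generates it: the count is 0.

Answer: 0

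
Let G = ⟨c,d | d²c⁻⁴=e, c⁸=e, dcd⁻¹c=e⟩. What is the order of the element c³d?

Compute successive powers until reaching e:
  (c³d)¹ = c³d, (c³d)² = c⁴, (c³d)³ = c³d⁻¹, (c³d)⁴ = e.
The smallest positive k with (c³d)ᵏ = e is 4.

Answer: 4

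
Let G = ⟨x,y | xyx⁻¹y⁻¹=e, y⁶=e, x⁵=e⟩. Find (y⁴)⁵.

Compute successive powers of (y⁴), reducing at each step:
  (y⁴)²: (y⁴) · y⁴ = y²
  (y⁴)³: (y²) · y⁴ = e
  (y⁴)⁴: e · y⁴ = y⁴
  (y⁴)⁵: (y⁴) · y⁴ = y²

Answer: y²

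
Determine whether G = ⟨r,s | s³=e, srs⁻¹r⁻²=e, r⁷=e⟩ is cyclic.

Every cyclic group is abelian. But r·s = rs while s·r = r²s, so r·s ≠ s·r and G is not abelian. Hence G is not cyclic.

Answer: No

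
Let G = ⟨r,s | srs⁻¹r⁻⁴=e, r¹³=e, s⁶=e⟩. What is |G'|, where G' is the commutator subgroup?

G' = [G, G] is generated by all commutators. The generator-pair commutators are: [r, s] = r¹⁰.
The subgroup they normally generate is {e, r, r², r³, r⁴, r⁵, r⁶, r⁷, r⁸, r⁹, r¹⁰, r¹¹, r¹²}, of order 13.
Check: |G/G'| = 78/13 = 6 is the order of the abelianisation.

Answer: 13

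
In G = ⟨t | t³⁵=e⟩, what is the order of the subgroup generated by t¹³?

|⟨t¹³⟩| equals the order of t¹³. Compute successive powers until reaching e:
  (t¹³)¹ = t¹³, (t¹³)² = t²⁶, (t¹³)³ = t⁴, (t¹³)⁴ = t¹⁷, (t¹³)⁵ = t³⁰, (t¹³)⁶ = t⁸, (t¹³)⁷ = t²¹, (t¹³)⁸ = t³⁴, (t¹³)⁹ = t¹², (t¹³)¹⁰ = t²⁵, (t¹³)¹¹ = t³, (t¹³)¹² = t¹⁶, (t¹³)¹³ = t²⁹, (t¹³)¹⁴ = t⁷, (t¹³)¹⁵ = t²⁰, (t¹³)¹⁶ = t³³, (t¹³)¹⁷ = t¹¹, (t¹³)¹⁸ = t²⁴, (t¹³)¹⁹ = t², (t¹³)²⁰ = t¹⁵, (t¹³)²¹ = t²⁸, (t¹³)²² = t⁶, (t¹³)²³ = t¹⁹, (t¹³)²⁴ = t³², (t¹³)²⁵ = t¹⁰, (t¹³)²⁶ = t²³, (t¹³)²⁷ = t, (t¹³)²⁸ = t¹⁴, (t¹³)²⁹ = t²⁷, (t¹³)³⁰ = t⁵, (t¹³)³¹ = t¹⁸, (t¹³)³² = t³¹, (t¹³)³³ = t⁹, (t¹³)³⁴ = t²², (t¹³)³⁵ = e.
The smallest positive k with (t¹³)ᵏ = e is 35, so |⟨t¹³⟩| = 35.

Answer: 35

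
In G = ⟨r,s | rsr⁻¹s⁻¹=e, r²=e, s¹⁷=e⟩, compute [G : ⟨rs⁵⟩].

First find ord(rs⁵) by computing successive powers:
  (rs⁵)¹ = rs⁵, (rs⁵)² = s¹⁰, (rs⁵)³ = rs¹⁵, (rs⁵)⁴ = s³, (rs⁵)⁵ = rs⁸, (rs⁵)⁶ = s¹³, (rs⁵)⁷ = rs, (rs⁵)⁸ = s⁶, (rs⁵)⁹ = rs¹¹, (rs⁵)¹⁰ = s¹⁶, (rs⁵)¹¹ = rs⁴, (rs⁵)¹² = s⁹, (rs⁵)¹³ = rs¹⁴, (rs⁵)¹⁴ = s², (rs⁵)¹⁵ = rs⁷, (rs⁵)¹⁶ = s¹², (rs⁵)¹⁷ = r, (rs⁵)¹⁸ = s⁵, (rs⁵)¹⁹ = rs¹⁰, (rs⁵)²⁰ = s¹⁵, (rs⁵)²¹ = rs³, (rs⁵)²² = s⁸, (rs⁵)²³ = rs¹³, (rs⁵)²⁴ = s, (rs⁵)²⁵ = rs⁶, (rs⁵)²⁶ = s¹¹, (rs⁵)²⁷ = rs¹⁶, (rs⁵)²⁸ = s⁴, (rs⁵)²⁹ = rs⁹, (rs⁵)³⁰ = s¹⁴, (rs⁵)³¹ = rs², (rs⁵)³² = s⁷, (rs⁵)³³ = rs¹², (rs⁵)³⁴ = e.
So |⟨rs⁵⟩| = ord(rs⁵) = 34. With |G| = 34, by Lagrange [G : ⟨rs⁵⟩] = 34/34 = 1.

Answer: 1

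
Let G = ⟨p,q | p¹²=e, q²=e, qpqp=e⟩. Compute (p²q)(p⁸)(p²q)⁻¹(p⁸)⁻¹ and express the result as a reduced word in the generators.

[(p²q), (p⁸)] = (p²q)·(p⁸)·(p²q)⁻¹·(p⁸)⁻¹.
  (p²q) · (p⁸) = p⁶q
  (p⁶q) · (p²q) = p⁴
  (p⁴) · (p⁴) = p⁸

Answer: p⁸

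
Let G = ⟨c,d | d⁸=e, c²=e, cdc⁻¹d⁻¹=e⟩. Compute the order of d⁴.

Compute successive powers until reaching e:
  (d⁴)¹ = d⁴, (d⁴)² = e.
The smallest positive k with (d⁴)ᵏ = e is 2.

Answer: 2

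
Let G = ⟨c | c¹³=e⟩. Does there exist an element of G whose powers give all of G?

|G| = 13. The element c has order 13 (its powers give 13 distinct elements), so ⟨c⟩ = G and G is cyclic.

Answer: Yes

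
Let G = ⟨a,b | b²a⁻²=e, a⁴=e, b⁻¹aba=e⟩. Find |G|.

Enumerate words in the generators, reducing via the relations: the distinct elements are
  {a, b, e, ab, a², a³, b⁻¹, ab⁻¹}.
No further products give new elements, so |G| = 8.

Answer: 8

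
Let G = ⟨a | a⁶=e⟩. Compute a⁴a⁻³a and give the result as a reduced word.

Multiply left to right, reducing at each step:
  (a⁴) · a⁻³ = a
  a · a = a²

Answer: a²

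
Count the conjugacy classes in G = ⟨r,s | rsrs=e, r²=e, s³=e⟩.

The conjugacy classes (representative and size) are:
  [e] (size 1), [rs²] (size 3), [s²] (size 2).
Class equation: 1 + 3 + 2 = 6 = |G|. So G has 3 conjugacy classes.

Answer: 3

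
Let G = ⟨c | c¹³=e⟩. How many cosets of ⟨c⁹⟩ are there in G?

First find ord(c⁹) by computing successive powers:
  (c⁹)¹ = c⁹, (c⁹)² = c⁵, (c⁹)³ = c, (c⁹)⁴ = c¹⁰, (c⁹)⁵ = c⁶, (c⁹)⁶ = c², (c⁹)⁷ = c¹¹, (c⁹)⁸ = c⁷, (c⁹)⁹ = c³, (c⁹)¹⁰ = c¹², (c⁹)¹¹ = c⁸, (c⁹)¹² = c⁴, (c⁹)¹³ = e.
So |⟨c⁹⟩| = ord(c⁹) = 13. With |G| = 13, by Lagrange [G : ⟨c⁹⟩] = 13/13 = 1.

Answer: 1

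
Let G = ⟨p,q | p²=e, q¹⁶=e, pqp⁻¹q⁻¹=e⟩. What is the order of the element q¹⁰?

Compute successive powers until reaching e:
  (q¹⁰)¹ = q¹⁰, (q¹⁰)² = q⁴, (q¹⁰)³ = q¹⁴, (q¹⁰)⁴ = q⁸, (q¹⁰)⁵ = q², (q¹⁰)⁶ = q¹², (q¹⁰)⁷ = q⁶, (q¹⁰)⁸ = e.
The smallest positive k with (q¹⁰)ᵏ = e is 8.

Answer: 8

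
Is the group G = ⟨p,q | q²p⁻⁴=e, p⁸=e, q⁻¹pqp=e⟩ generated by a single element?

Every cyclic group is abelian. But p·q = pq while q·p = p³q⁻¹, so p·q ≠ q·p and G is not abelian. Hence G is not cyclic.

Answer: No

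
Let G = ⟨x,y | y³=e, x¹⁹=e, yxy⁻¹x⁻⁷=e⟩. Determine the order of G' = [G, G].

G' = [G, G] is generated by all commutators. The generator-pair commutators are: [x, y] = x¹³.
The subgroup they normally generate is {e, x, x², x³, x⁴, x⁵, x⁶, x⁷, x⁸, x⁹, x¹⁰, x¹¹, x¹², x¹³, x¹⁴, x¹⁵, x¹⁶, x¹⁷, x¹⁸}, of order 19.
Check: |G/G'| = 57/19 = 3 is the order of the abelianisation.

Answer: 19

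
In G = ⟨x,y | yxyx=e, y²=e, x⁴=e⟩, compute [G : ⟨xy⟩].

First find ord(xy) by computing successive powers:
  (xy)¹ = xy, (xy)² = e.
So |⟨xy⟩| = ord(xy) = 2. With |G| = 8, by Lagrange [G : ⟨xy⟩] = 8/2 = 4.

Answer: 4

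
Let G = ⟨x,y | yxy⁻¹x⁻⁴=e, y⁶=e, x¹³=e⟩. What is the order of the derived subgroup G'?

G' = [G, G] is generated by all commutators. The generator-pair commutators are: [x, y] = x¹⁰.
The subgroup they normally generate is {e, x, x², x³, x⁴, x⁵, x⁶, x⁷, x⁸, x⁹, x¹⁰, x¹¹, x¹²}, of order 13.
Check: |G/G'| = 78/13 = 6 is the order of the abelianisation.

Answer: 13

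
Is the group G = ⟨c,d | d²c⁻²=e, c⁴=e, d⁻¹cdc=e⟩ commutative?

c·d = cd but d·c = cd⁻¹, so c·d ≠ d·c and G is not abelian.

Answer: No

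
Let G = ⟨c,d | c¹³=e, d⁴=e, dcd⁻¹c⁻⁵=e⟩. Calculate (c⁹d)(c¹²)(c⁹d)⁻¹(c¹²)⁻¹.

[(c⁹d), (c¹²)] = (c⁹d)·(c¹²)·(c⁹d)⁻¹·(c¹²)⁻¹.
  (c⁹d) · (c¹²) = c⁴d
  (c⁴d) · (c⁶d³) = c⁸
  (c⁸) · c = c⁹

Answer: c⁹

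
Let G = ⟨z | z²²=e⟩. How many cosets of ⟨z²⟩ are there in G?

First find ord(z²) by computing successive powers:
  (z²)¹ = z², (z²)² = z⁴, (z²)³ = z⁶, (z²)⁴ = z⁸, (z²)⁵ = z¹⁰, (z²)⁶ = z¹², (z²)⁷ = z¹⁴, (z²)⁸ = z¹⁶, (z²)⁹ = z¹⁸, (z²)¹⁰ = z²⁰, (z²)¹¹ = e.
So |⟨z²⟩| = ord(z²) = 11. With |G| = 22, by Lagrange [G : ⟨z²⟩] = 22/11 = 2.

Answer: 2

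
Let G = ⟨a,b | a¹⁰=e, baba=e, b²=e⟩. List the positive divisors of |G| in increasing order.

|G| = 20 = 2² · 5. By Lagrange's theorem the order of any subgroup divides 20; the divisors of 20 are 1, 2, 4, 5, 10, 20.

Answer: 1, 2, 4, 5, 10, 20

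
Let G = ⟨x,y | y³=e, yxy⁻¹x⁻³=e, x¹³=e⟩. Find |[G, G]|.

G' = [G, G] is generated by all commutators. The generator-pair commutators are: [x, y] = x¹¹.
The subgroup they normally generate is {e, x, x², x³, x⁴, x⁵, x⁶, x⁷, x⁸, x⁹, x¹⁰, x¹¹, x¹²}, of order 13.
Check: |G/G'| = 39/13 = 3 is the order of the abelianisation.

Answer: 13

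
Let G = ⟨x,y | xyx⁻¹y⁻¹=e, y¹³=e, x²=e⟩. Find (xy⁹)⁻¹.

The order of (xy⁹) is 26 (smallest k with (xy⁹)ᵏ = e), so (xy⁹)⁻¹ = (xy⁹)²⁵ = xy⁴.
Check: (xy⁹) · (xy⁴) → (xy⁹) · x = y⁹;   (y⁹) · y⁴ = e, giving e as required.

Answer: xy⁴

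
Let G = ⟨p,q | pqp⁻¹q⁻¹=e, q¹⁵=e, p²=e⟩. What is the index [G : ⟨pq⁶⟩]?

First find ord(pq⁶) by computing successive powers:
  (pq⁶)¹ = pq⁶, (pq⁶)² = q¹², (pq⁶)³ = pq³, (pq⁶)⁴ = q⁹, (pq⁶)⁵ = p, (pq⁶)⁶ = q⁶, (pq⁶)⁷ = pq¹², (pq⁶)⁸ = q³, (pq⁶)⁹ = pq⁹, (pq⁶)¹⁰ = e.
So |⟨pq⁶⟩| = ord(pq⁶) = 10. With |G| = 30, by Lagrange [G : ⟨pq⁶⟩] = 30/10 = 3.

Answer: 3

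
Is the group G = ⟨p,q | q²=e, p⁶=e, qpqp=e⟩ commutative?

p·q = pq but q·p = p⁵q, so p·q ≠ q·p and G is not abelian.

Answer: No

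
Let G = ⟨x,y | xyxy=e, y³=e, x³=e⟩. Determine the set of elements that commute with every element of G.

An element z ∈ Z(G) iff z commutes with every generator.
For example e is central: e·x = x = x·e; e·y = y = y·e.
Whereas x ∉ Z(G) since x·y = xy ≠ x²y² = y·x.
Checking each of the 12 elements this way gives Z(G) = {e}, of order 1.

Answer: {e}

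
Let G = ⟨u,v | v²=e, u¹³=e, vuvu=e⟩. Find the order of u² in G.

Compute successive powers until reaching e:
  (u²)¹ = u², (u²)² = u⁴, (u²)³ = u⁶, (u²)⁴ = u⁸, (u²)⁵ = u¹⁰, (u²)⁶ = u¹², (u²)⁷ = u, (u²)⁸ = u³, (u²)⁹ = u⁵, (u²)¹⁰ = u⁷, (u²)¹¹ = u⁹, (u²)¹² = u¹¹, (u²)¹³ = e.
The smallest positive k with (u²)ᵏ = e is 13.

Answer: 13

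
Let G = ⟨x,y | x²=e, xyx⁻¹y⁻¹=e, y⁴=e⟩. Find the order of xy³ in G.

Compute successive powers until reaching e:
  (xy³)¹ = xy³, (xy³)² = y², (xy³)³ = xy, (xy³)⁴ = e.
The smallest positive k with (xy³)ᵏ = e is 4.

Answer: 4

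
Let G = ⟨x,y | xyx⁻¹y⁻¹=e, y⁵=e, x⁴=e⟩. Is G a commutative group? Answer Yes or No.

Each pair of generators commutes: x·y = xy = y·x. Since the generators pairwise commute, every element of G commutes with every other, so G is abelian.

Answer: Yes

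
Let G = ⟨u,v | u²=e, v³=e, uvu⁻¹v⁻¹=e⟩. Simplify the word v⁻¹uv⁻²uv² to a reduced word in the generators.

Multiply left to right, reducing at each step:
  (v²) · u = uv²
  (uv²) · v⁻² = u
  u · u = e
  e · v² = v²

Answer: v²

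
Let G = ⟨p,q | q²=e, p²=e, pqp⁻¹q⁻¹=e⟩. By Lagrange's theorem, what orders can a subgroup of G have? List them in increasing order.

|G| = 4 = 2². By Lagrange's theorem the order of any subgroup divides 4; the divisors of 4 are 1, 2, 4.

Answer: 1, 2, 4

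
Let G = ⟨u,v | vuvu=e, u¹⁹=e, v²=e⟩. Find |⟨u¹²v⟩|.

|⟨u¹²v⟩| equals the order of u¹²v. Compute successive powers until reaching e:
  (u¹²v)¹ = u¹²v, (u¹²v)² = e.
The smallest positive k with (u¹²v)ᵏ = e is 2, so |⟨u¹²v⟩| = 2.

Answer: 2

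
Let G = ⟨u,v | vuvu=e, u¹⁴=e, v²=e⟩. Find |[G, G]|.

G' = [G, G] is generated by all commutators. The generator-pair commutators are: [u, v] = u².
The subgroup they normally generate is {e, u², u⁴, u⁶, u⁸, u¹⁰, u¹²}, of order 7.
Check: |G/G'| = 28/7 = 4 is the order of the abelianisation.

Answer: 7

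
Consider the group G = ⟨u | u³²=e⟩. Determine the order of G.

G is generated by a single element, so G is cyclic. The relator gives u³² = e and no smaller power is forced to be e, so the 32 powers {e, u, u², u³, u⁴, u⁵, u⁶, u⁷, u⁸, u⁹, u²², u²³, u²¹, u²⁰, u²⁴, u²⁵, u²⁶, u²⁷, u²⁸, u²⁹, u³¹, u³⁰, u¹², u¹³, u¹¹, u¹⁰, u¹⁴, u¹⁵, u¹⁶, u¹⁷, u¹⁸, u¹⁹} are distinct. Hence |G| = 32.

Answer: 32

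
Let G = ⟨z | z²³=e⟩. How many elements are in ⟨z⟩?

|⟨z⟩| equals the order of z. Compute successive powers until reaching e:
  z¹ = z, z² = z², z³ = z³, z⁴ = z⁴, z⁵ = z⁵, z⁶ = z⁶, z⁷ = z⁷, z⁸ = z⁸, z⁹ = z⁹, z¹⁰ = z¹⁰, z¹¹ = z¹¹, z¹² = z¹², z¹³ = z¹³, z¹⁴ = z¹⁴, z¹⁵ = z¹⁵, z¹⁶ = z¹⁶, z¹⁷ = z¹⁷, z¹⁸ = z¹⁸, z¹⁹ = z¹⁹, z²⁰ = z²⁰, z²¹ = z²¹, z²² = z²², z²³ = e.
The smallest positive k with zᵏ = e is 23, so |⟨z⟩| = 23.

Answer: 23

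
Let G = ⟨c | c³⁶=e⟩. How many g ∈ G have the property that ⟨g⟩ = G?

G is cyclic of order 36. An element generates G iff its order is 36, and a cyclic group of order 36 has exactly φ(36) = 12 such elements.

Answer: 12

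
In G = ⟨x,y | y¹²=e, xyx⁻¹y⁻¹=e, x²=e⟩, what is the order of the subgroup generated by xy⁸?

|⟨xy⁸⟩| equals the order of xy⁸. Compute successive powers until reaching e:
  (xy⁸)¹ = xy⁸, (xy⁸)² = y⁴, (xy⁸)³ = x, (xy⁸)⁴ = y⁸, (xy⁸)⁵ = xy⁴, (xy⁸)⁶ = e.
The smallest positive k with (xy⁸)ᵏ = e is 6, so |⟨xy⁸⟩| = 6.

Answer: 6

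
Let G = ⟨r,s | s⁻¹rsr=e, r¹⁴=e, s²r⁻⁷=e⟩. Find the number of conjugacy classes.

The conjugacy classes (representative and size) are:
  [e] (size 1), [r¹³] (size 2), [r¹²] (size 2), [r¹¹] (size 2), [r⁴] (size 2), [r⁵] (size 2), [r⁸] (size 2), [r⁷] (size 1), [r⁵s⁻¹] (size 7), [r⁵s] (size 7).
Class equation: 1 + 2 + 2 + 2 + 2 + 2 + 2 + 1 + 7 + 7 = 28 = |G|. So G has 10 conjugacy classes.

Answer: 10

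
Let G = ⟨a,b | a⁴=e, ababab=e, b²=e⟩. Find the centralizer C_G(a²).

⟨a²⟩ ⊆ C_G(a²) since powers of a² commute with a²; so |C_G(a²)| ≥ |⟨a²⟩| = 2.
By orbit–stabilizer, |C_G(a²)| = |G| / |conj. class of a²| = 24 / 3 = 8.
The 8 elements commuting with a² are {e, a, a², a³, aba²b, ba²b, a²ba²b, a³ba²b}.

Answer: {e, a, a², a³, aba²b, ba²b, a²ba²b, a³ba²b}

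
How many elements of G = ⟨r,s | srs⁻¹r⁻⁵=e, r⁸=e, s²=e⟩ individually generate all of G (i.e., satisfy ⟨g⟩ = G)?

⟨g⟩ = G would require ord(g) = |G| = 16, but the maximum element order in G is 8 < 16. So G is not cyclic and no single element generates it: the count is 0.

Answer: 0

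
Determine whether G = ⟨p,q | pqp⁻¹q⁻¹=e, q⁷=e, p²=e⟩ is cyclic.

|G| = 14. The element pq has order 14 (its powers give 14 distinct elements), so ⟨pq⟩ = G and G is cyclic.

Answer: Yes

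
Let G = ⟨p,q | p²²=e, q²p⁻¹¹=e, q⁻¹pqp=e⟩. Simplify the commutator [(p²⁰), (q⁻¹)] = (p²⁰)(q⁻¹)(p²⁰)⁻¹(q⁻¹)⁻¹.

[(p²⁰), (q⁻¹)] = (p²⁰)·(q⁻¹)·(p²⁰)⁻¹·(q⁻¹)⁻¹.
  (p²⁰) · (q⁻¹) = p⁹q
  (p⁹q) · (p²) = p⁷q
  (p⁷q) · q = p¹⁸

Answer: p¹⁸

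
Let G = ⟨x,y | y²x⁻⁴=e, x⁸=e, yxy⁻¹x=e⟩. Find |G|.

Enumerate words in the generators, reducing via the relations: the distinct elements are
  {e, x, y, xy, x², x³, x⁴, x⁵, x⁶, x⁷, x²y, x³y, y⁻¹, xy⁻¹, x²y⁻¹, x³y⁻¹}.
No further products give new elements, so |G| = 16.

Answer: 16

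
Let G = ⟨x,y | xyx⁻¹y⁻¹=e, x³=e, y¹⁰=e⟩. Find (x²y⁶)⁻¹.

The order of (x²y⁶) is 15 (smallest k with (x²y⁶)ᵏ = e), so (x²y⁶)⁻¹ = (x²y⁶)¹⁴ = xy⁴.
Check: (x²y⁶) · (xy⁴) → (x²y⁶) · x = y⁶;   (y⁶) · y⁴ = e, giving e as required.

Answer: xy⁴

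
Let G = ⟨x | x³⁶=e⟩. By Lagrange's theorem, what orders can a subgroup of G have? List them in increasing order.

|G| = 36 = 2² · 3². By Lagrange's theorem the order of any subgroup divides 36; the divisors of 36 are 1, 2, 3, 4, 6, 9, 12, 18, 36.

Answer: 1, 2, 3, 4, 6, 9, 12, 18, 36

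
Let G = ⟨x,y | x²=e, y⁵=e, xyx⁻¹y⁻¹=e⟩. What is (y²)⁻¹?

The order of (y²) is 5 (smallest k with (y²)ᵏ = e), so (y²)⁻¹ = (y²)⁴ = y³.
Check: (y²) · (y³) → (y²) · y³ = e, giving e as required.

Answer: y³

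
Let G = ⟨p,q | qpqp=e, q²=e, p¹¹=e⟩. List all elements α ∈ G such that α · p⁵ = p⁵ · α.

⟨p⁵⟩ ⊆ C_G(p⁵) since powers of p⁵ commute with p⁵; so |C_G(p⁵)| ≥ |⟨p⁵⟩| = 11.
By orbit–stabilizer, |C_G(p⁵)| = |G| / |conj. class of p⁵| = 22 / 2 = 11.
The 11 elements commuting with p⁵ are {e, p, p², p³, p⁴, p⁵, p⁶, p⁷, p⁸, p⁹, p¹⁰}.

Answer: {e, p, p², p³, p⁴, p⁵, p⁶, p⁷, p⁸, p⁹, p¹⁰}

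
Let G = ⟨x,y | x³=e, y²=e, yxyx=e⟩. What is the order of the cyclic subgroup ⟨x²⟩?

|⟨x²⟩| equals the order of x². Compute successive powers until reaching e:
  (x²)¹ = x², (x²)² = x, (x²)³ = e.
The smallest positive k with (x²)ᵏ = e is 3, so |⟨x²⟩| = 3.

Answer: 3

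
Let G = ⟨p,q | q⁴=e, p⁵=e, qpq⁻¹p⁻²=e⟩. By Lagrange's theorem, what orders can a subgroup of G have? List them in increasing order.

|G| = 20 = 2² · 5. By Lagrange's theorem the order of any subgroup divides 20; the divisors of 20 are 1, 2, 4, 5, 10, 20.

Answer: 1, 2, 4, 5, 10, 20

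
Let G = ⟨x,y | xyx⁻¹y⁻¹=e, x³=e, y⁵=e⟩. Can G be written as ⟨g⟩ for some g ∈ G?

|G| = 15. The element xy has order 15 (its powers give 15 distinct elements), so ⟨xy⟩ = G and G is cyclic.

Answer: Yes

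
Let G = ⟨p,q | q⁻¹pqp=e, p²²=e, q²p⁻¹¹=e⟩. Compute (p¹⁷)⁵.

Compute successive powers of (p¹⁷), reducing at each step:
  (p¹⁷)²: (p¹⁷) · p¹⁷ = p¹²
  (p¹⁷)³: (p¹²) · p¹⁷ = p⁷
  (p¹⁷)⁴: (p⁷) · p¹⁷ = p²
  (p¹⁷)⁵: (p²) · p¹⁷ = p¹⁹

Answer: p¹⁹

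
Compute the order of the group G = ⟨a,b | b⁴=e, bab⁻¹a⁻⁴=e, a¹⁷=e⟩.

Enumerate words in the generators, reducing via the relations: the distinct elements are
  {a, b, e, ab, a², a³, a⁴, a⁵, a⁶, a⁷, a⁸, a⁹, b², b³, ab², ab³, a²b, a³b, a¹², a¹³, a¹¹, a¹⁰, a¹⁴, a¹⁵, a¹⁶, a⁴b, a⁵b, a⁶b, a⁷b, a⁸b, a⁹b, a²b², a²b³, a³b², a³b³, a¹²b, a¹³b, a¹¹b, a¹⁰b, a¹⁴b, a¹⁵b, a¹⁶b, a⁴b², a⁴b³, a⁵b², a⁵b³, a⁶b², a⁶b³, a⁷b², a⁷b³, a⁸b², a⁸b³, a⁹b², a⁹b³, a¹²b², a¹²b³, a¹³b², a¹³b³, a¹¹b², a¹¹b³, a¹⁰b², a¹⁰b³, a¹⁴b², a¹⁴b³, a¹⁵b², a¹⁵b³, a¹⁶b², a¹⁶b³}.
No further products give new elements, so |G| = 68.

Answer: 68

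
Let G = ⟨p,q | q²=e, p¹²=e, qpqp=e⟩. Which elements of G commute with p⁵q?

⟨p⁵q⟩ ⊆ C_G(p⁵q) since powers of p⁵q commute with p⁵q; so |C_G(p⁵q)| ≥ |⟨p⁵q⟩| = 2.
By orbit–stabilizer, |C_G(p⁵q)| = |G| / |conj. class of p⁵q| = 24 / 6 = 4.
The 4 elements commuting with p⁵q are {e, p⁶, p¹¹q, p⁵q}.

Answer: {e, p⁶, p¹¹q, p⁵q}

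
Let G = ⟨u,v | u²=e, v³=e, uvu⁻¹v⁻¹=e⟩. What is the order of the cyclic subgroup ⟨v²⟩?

|⟨v²⟩| equals the order of v². Compute successive powers until reaching e:
  (v²)¹ = v², (v²)² = v, (v²)³ = e.
The smallest positive k with (v²)ᵏ = e is 3, so |⟨v²⟩| = 3.

Answer: 3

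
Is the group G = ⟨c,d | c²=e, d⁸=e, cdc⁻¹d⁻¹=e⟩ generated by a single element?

|G| = 16, but the maximum element order in G is 8 < 16. No single element generates all of G, so G is not cyclic.

Answer: No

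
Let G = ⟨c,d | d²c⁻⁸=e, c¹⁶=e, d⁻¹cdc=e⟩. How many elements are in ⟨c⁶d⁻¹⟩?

|⟨c⁶d⁻¹⟩| equals the order of c⁶d⁻¹. Compute successive powers until reaching e:
  (c⁶d⁻¹)¹ = c⁶d⁻¹, (c⁶d⁻¹)² = c⁸, (c⁶d⁻¹)³ = c⁶d, (c⁶d⁻¹)⁴ = e.
The smallest positive k with (c⁶d⁻¹)ᵏ = e is 4, so |⟨c⁶d⁻¹⟩| = 4.

Answer: 4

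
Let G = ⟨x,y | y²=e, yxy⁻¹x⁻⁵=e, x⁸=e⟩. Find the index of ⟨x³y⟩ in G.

First find ord(x³y) by computing successive powers:
  (x³y)¹ = x³y, (x³y)² = x², (x³y)³ = x⁵y, (x³y)⁴ = x⁴, (x³y)⁵ = x⁷y, (x³y)⁶ = x⁶, (x³y)⁷ = xy, (x³y)⁸ = e.
So |⟨x³y⟩| = ord(x³y) = 8. With |G| = 16, by Lagrange [G : ⟨x³y⟩] = 16/8 = 2.

Answer: 2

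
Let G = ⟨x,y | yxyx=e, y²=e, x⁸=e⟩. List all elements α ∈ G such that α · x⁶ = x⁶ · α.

⟨x⁶⟩ ⊆ C_G(x⁶) since powers of x⁶ commute with x⁶; so |C_G(x⁶)| ≥ |⟨x⁶⟩| = 4.
By orbit–stabilizer, |C_G(x⁶)| = |G| / |conj. class of x⁶| = 16 / 2 = 8.
The 8 elements commuting with x⁶ are {e, x, x², x³, x⁴, x⁵, x⁶, x⁷}.

Answer: {e, x, x², x³, x⁴, x⁵, x⁶, x⁷}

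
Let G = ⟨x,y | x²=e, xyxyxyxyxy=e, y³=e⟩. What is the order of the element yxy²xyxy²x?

Compute successive powers until reaching e:
  (yxy²xyxy²x)¹ = yxy²xyxy²x, (yxy²xyxy²x)² = xyxy², (yxy²xyxy²x)³ = yxy²x, (yxy²xyxy²x)⁴ = xyxy²xyxy², (yxy²xyxy²x)⁵ = e.
The smallest positive k with (yxy²xyxy²x)ᵏ = e is 5.

Answer: 5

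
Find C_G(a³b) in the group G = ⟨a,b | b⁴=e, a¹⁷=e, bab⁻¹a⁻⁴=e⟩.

⟨a³b⟩ ⊆ C_G(a³b) since powers of a³b commute with a³b; so |C_G(a³b)| ≥ |⟨a³b⟩| = 4.
By orbit–stabilizer, |C_G(a³b)| = |G| / |conj. class of a³b| = 68 / 17 = 4.
The 4 elements commuting with a³b are {e, a³b, a¹²b³, a¹⁵b²}.

Answer: {e, a³b, a¹²b³, a¹⁵b²}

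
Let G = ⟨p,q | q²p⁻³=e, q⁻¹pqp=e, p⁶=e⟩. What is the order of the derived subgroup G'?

G' = [G, G] is generated by all commutators. The generator-pair commutators are: [p, q] = p².
The subgroup they normally generate is {e, p², p⁴}, of order 3.
Check: |G/G'| = 12/3 = 4 is the order of the abelianisation.

Answer: 3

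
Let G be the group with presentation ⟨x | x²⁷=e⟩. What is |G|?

G is generated by a single element, so G is cyclic. The relator gives x²⁷ = e and no smaller power is forced to be e, so the 27 powers {e, x, x², x³, x⁴, x⁵, x⁶, x⁷, x⁸, x⁹, x²², x²³, x²¹, x²⁰, x²⁴, x²⁵, x²⁶, x¹², x¹³, x¹¹, x¹⁰, x¹⁴, x¹⁵, x¹⁶, x¹⁷, x¹⁸, x¹⁹} are distinct. Hence |G| = 27.

Answer: 27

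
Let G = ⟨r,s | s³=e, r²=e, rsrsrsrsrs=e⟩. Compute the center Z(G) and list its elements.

An element z ∈ Z(G) iff z commutes with every generator.
For example e is central: e·r = r = r·e; e·s = s = s·e.
Whereas r ∉ Z(G) since r·s = rs ≠ sr = s·r.
Checking each of the 60 elements this way gives Z(G) = {e}, of order 1.

Answer: {e}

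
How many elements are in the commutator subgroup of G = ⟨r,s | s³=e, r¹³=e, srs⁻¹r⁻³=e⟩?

G' = [G, G] is generated by all commutators. The generator-pair commutators are: [r, s] = r¹¹.
The subgroup they normally generate is {e, r, r², r³, r⁴, r⁵, r⁶, r⁷, r⁸, r⁹, r¹⁰, r¹¹, r¹²}, of order 13.
Check: |G/G'| = 39/13 = 3 is the order of the abelianisation.

Answer: 13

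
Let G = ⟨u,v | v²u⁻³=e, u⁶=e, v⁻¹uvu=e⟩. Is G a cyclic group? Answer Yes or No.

Every cyclic group is abelian. But u·v = uv while v·u = u²v⁻¹, so u·v ≠ v·u and G is not abelian. Hence G is not cyclic.

Answer: No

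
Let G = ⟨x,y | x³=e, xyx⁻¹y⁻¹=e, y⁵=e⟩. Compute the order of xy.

Compute successive powers until reaching e:
  (xy)¹ = xy, (xy)² = x²y², (xy)³ = y³, (xy)⁴ = xy⁴, (xy)⁵ = x², (xy)⁶ = y, (xy)⁷ = xy², (xy)⁸ = x²y³, (xy)⁹ = y⁴, (xy)¹⁰ = x, (xy)¹¹ = x²y, (xy)¹² = y², (xy)¹³ = xy³, (xy)¹⁴ = x²y⁴, (xy)¹⁵ = e.
The smallest positive k with (xy)ᵏ = e is 15.

Answer: 15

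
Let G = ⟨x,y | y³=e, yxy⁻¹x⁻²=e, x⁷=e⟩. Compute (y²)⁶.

Compute successive powers of (y²), reducing at each step:
  (y²)²: (y²) · y² = y
  (y²)³: y · y² = e
  (y²)⁴: e · y² = y²
  (y²)⁵: (y²) · y² = y
  (y²)⁶: y · y² = e

Answer: e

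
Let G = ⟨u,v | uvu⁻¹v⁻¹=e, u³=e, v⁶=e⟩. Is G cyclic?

|G| = 18, but the maximum element order in G is 6 < 18. No single element generates all of G, so G is not cyclic.

Answer: No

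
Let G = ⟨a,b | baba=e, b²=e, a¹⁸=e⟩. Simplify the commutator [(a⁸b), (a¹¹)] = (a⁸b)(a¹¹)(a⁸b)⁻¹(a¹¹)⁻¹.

[(a⁸b), (a¹¹)] = (a⁸b)·(a¹¹)·(a⁸b)⁻¹·(a¹¹)⁻¹.
  (a⁸b) · (a¹¹) = a¹⁵b
  (a¹⁵b) · (a⁸b) = a⁷
  (a⁷) · (a⁷) = a¹⁴

Answer: a¹⁴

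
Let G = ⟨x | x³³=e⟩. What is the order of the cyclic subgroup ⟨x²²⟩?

|⟨x²²⟩| equals the order of x²². Compute successive powers until reaching e:
  (x²²)¹ = x²², (x²²)² = x¹¹, (x²²)³ = e.
The smallest positive k with (x²²)ᵏ = e is 3, so |⟨x²²⟩| = 3.

Answer: 3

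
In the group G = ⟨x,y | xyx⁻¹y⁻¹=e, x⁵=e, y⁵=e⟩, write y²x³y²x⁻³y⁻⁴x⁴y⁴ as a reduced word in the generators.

Multiply left to right, reducing at each step:
  (y²) · x³ = x³y²
  (x³y²) · y² = x³y⁴
  (x³y⁴) · x⁻³ = y⁴
  (y⁴) · y⁻⁴ = e
  e · x⁴ = x⁴
  (x⁴) · y⁴ = x⁴y⁴

Answer: x⁴y⁴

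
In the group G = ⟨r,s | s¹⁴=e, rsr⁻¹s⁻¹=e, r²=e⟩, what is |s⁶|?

Compute successive powers until reaching e:
  (s⁶)¹ = s⁶, (s⁶)² = s¹², (s⁶)³ = s⁴, (s⁶)⁴ = s¹⁰, (s⁶)⁵ = s², (s⁶)⁶ = s⁸, (s⁶)⁷ = e.
The smallest positive k with (s⁶)ᵏ = e is 7.

Answer: 7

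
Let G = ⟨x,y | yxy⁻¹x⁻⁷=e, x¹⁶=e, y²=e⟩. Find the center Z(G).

An element z ∈ Z(G) iff z commutes with every generator.
For example x⁸ is central: (x⁸)·x = x⁹ = x·(x⁸); (x⁸)·y = x⁸y = y·(x⁸).
Whereas x ∉ Z(G) since x·y = xy ≠ x⁷y = y·x.
Checking each of the 32 elements this way gives Z(G) = {e, x⁸}, of order 2.

Answer: {e, x⁸}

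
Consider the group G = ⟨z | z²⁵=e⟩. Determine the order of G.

G is generated by a single element, so G is cyclic. The relator gives z²⁵ = e and no smaller power is forced to be e, so the 25 powers {e, z, z², z³, z⁴, z⁵, z⁶, z⁷, z⁸, z⁹, z²², z²³, z²¹, z²⁰, z²⁴, z¹², z¹³, z¹¹, z¹⁰, z¹⁴, z¹⁵, z¹⁶, z¹⁷, z¹⁸, z¹⁹} are distinct. Hence |G| = 25.

Answer: 25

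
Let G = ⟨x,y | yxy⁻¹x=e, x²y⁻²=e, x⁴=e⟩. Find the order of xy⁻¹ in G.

Compute successive powers until reaching e:
  (xy⁻¹)¹ = xy⁻¹, (xy⁻¹)² = x², (xy⁻¹)³ = xy, (xy⁻¹)⁴ = e.
The smallest positive k with (xy⁻¹)ᵏ = e is 4.

Answer: 4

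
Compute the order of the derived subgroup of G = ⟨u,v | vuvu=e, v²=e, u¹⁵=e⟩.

G' = [G, G] is generated by all commutators. The generator-pair commutators are: [u, v] = u².
The subgroup they normally generate is {e, u, u², u³, u⁴, u⁵, u⁶, u⁷, u⁸, u⁹, u¹⁰, u¹¹, u¹², u¹³, u¹⁴}, of order 15.
Check: |G/G'| = 30/15 = 2 is the order of the abelianisation.

Answer: 15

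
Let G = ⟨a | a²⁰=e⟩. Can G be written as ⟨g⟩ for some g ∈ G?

|G| = 20. The element a has order 20 (its powers give 20 distinct elements), so ⟨a⟩ = G and G is cyclic.

Answer: Yes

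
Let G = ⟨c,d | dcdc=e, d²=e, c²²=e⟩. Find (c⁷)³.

Compute successive powers of (c⁷), reducing at each step:
  (c⁷)²: (c⁷) · c⁷ = c¹⁴
  (c⁷)³: (c¹⁴) · c⁷ = c²¹

Answer: c²¹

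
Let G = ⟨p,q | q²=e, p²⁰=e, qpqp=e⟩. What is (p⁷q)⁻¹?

The order of (p⁷q) is 2 (smallest k with (p⁷q)ᵏ = e), so (p⁷q)⁻¹ = (p⁷q)¹ = p⁷q.
Check: (p⁷q) · (p⁷q) → (p⁷q) · p⁷ = q;   q · q = e, giving e as required.

Answer: p⁷q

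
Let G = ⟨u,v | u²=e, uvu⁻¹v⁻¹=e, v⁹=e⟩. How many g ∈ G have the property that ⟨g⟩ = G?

G is cyclic of order 18. An element generates G iff its order is 18, and a cyclic group of order 18 has exactly φ(18) = 6 such elements.

Answer: 6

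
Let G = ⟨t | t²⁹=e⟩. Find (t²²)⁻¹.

The order of (t²²) is 29 (smallest k with (t²²)ᵏ = e), so (t²²)⁻¹ = (t²²)²⁸ = t⁷.
Check: (t²²) · (t⁷) → (t²²) · t⁷ = e, giving e as required.

Answer: t⁷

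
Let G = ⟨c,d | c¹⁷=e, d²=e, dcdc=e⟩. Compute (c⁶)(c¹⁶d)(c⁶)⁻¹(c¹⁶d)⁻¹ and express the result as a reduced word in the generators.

[(c⁶), (c¹⁶d)] = (c⁶)·(c¹⁶d)·(c⁶)⁻¹·(c¹⁶d)⁻¹.
  (c⁶) · (c¹⁶d) = c⁵d
  (c⁵d) · (c¹¹) = c¹¹d
  (c¹¹d) · (c¹⁶d) = c¹²

Answer: c¹²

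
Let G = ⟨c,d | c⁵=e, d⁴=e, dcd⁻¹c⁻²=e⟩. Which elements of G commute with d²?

⟨d²⟩ ⊆ C_G(d²) since powers of d² commute with d²; so |C_G(d²)| ≥ |⟨d²⟩| = 2.
By orbit–stabilizer, |C_G(d²)| = |G| / |conj. class of d²| = 20 / 5 = 4.
The 4 elements commuting with d² are {e, d, d², d³}.

Answer: {e, d, d², d³}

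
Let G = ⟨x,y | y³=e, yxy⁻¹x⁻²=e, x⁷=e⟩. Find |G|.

Enumerate words in the generators, reducing via the relations: the distinct elements are
  {e, x, y, xy, x², x³, x⁴, x⁵, x⁶, y², xy², x²y, x³y, x⁴y, x⁵y, x⁶y, x²y², x³y², x⁴y², x⁵y², x⁶y²}.
No further products give new elements, so |G| = 21.

Answer: 21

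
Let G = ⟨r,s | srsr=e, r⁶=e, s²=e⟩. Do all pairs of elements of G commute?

r·s = rs but s·r = r⁵s, so r·s ≠ s·r and G is not abelian.

Answer: No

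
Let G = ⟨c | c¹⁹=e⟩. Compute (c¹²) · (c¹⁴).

Compute (c¹²) · (c¹⁴) by multiplying left to right and reducing via the relations at each step:
  (c¹²) · c¹⁴ = c⁷

Answer: c⁷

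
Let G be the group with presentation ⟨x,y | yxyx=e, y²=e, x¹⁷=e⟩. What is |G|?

Enumerate words in the generators, reducing via the relations: the distinct elements are
  {e, x, y, xy, x², x³, x⁴, x⁵, x⁶, x⁷, x⁸, x⁹, x²y, x³y, x¹², x¹³, x¹¹, x¹⁰, x¹⁴, x¹⁵, x¹⁶, x⁴y, x⁵y, x⁶y, x⁷y, x⁸y, x⁹y, x¹²y, x¹³y, x¹¹y, x¹⁰y, x¹⁴y, x¹⁵y, x¹⁶y}.
No further products give new elements, so |G| = 34.

Answer: 34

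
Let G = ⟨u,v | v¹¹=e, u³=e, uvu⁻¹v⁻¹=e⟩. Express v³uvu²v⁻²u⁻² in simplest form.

Multiply left to right, reducing at each step:
  (v³) · u = uv³
  (uv³) · v = uv⁴
  (uv⁴) · u² = v⁴
  (v⁴) · v⁻² = v²
  (v²) · u⁻² = uv²

Answer: uv²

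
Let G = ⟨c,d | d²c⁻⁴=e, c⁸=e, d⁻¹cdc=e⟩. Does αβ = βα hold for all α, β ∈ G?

c·d = cd but d·c = c³d⁻¹, so c·d ≠ d·c and G is not abelian.

Answer: No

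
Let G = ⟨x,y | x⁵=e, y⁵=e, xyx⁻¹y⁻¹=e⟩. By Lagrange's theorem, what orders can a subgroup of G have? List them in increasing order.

|G| = 25 = 5². By Lagrange's theorem the order of any subgroup divides 25; the divisors of 25 are 1, 5, 25.

Answer: 1, 5, 25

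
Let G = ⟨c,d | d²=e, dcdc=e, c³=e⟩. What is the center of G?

An element z ∈ Z(G) iff z commutes with every generator.
For example e is central: e·c = c = c·e; e·d = d = d·e.
Whereas c ∉ Z(G) since c·d = cd ≠ c²d = d·c.
Checking each of the 6 elements this way gives Z(G) = {e}, of order 1.

Answer: {e}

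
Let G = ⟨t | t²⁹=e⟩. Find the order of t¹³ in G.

Compute successive powers until reaching e:
  (t¹³)¹ = t¹³, (t¹³)² = t²⁶, (t¹³)³ = t¹⁰, (t¹³)⁴ = t²³, (t¹³)⁵ = t⁷, (t¹³)⁶ = t²⁰, (t¹³)⁷ = t⁴, (t¹³)⁸ = t¹⁷, (t¹³)⁹ = t, (t¹³)¹⁰ = t¹⁴, (t¹³)¹¹ = t²⁷, (t¹³)¹² = t¹¹, (t¹³)¹³ = t²⁴, (t¹³)¹⁴ = t⁸, (t¹³)¹⁵ = t²¹, (t¹³)¹⁶ = t⁵, (t¹³)¹⁷ = t¹⁸, (t¹³)¹⁸ = t², (t¹³)¹⁹ = t¹⁵, (t¹³)²⁰ = t²⁸, (t¹³)²¹ = t¹², (t¹³)²² = t²⁵, (t¹³)²³ = t⁹, (t¹³)²⁴ = t²², (t¹³)²⁵ = t⁶, (t¹³)²⁶ = t¹⁹, (t¹³)²⁷ = t³, (t¹³)²⁸ = t¹⁶, (t¹³)²⁹ = e.
The smallest positive k with (t¹³)ᵏ = e is 29.

Answer: 29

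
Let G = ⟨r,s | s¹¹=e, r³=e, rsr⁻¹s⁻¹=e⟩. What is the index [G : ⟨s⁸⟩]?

First find ord(s⁸) by computing successive powers:
  (s⁸)¹ = s⁸, (s⁸)² = s⁵, (s⁸)³ = s², (s⁸)⁴ = s¹⁰, (s⁸)⁵ = s⁷, (s⁸)⁶ = s⁴, (s⁸)⁷ = s, (s⁸)⁸ = s⁹, (s⁸)⁹ = s⁶, (s⁸)¹⁰ = s³, (s⁸)¹¹ = e.
So |⟨s⁸⟩| = ord(s⁸) = 11. With |G| = 33, by Lagrange [G : ⟨s⁸⟩] = 33/11 = 3.

Answer: 3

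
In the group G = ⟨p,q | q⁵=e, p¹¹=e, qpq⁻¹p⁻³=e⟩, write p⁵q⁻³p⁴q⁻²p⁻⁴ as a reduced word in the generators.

Multiply left to right, reducing at each step:
  (p⁵) · q⁻³ = p⁵q²
  (p⁵q²) · p⁴ = p⁸q²
  (p⁸q²) · q⁻² = p⁸
  (p⁸) · p⁻⁴ = p⁴

Answer: p⁴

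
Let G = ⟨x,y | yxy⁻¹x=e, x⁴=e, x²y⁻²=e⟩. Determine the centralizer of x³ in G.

⟨x³⟩ ⊆ C_G(x³) since powers of x³ commute with x³; so |C_G(x³)| ≥ |⟨x³⟩| = 4.
By orbit–stabilizer, |C_G(x³)| = |G| / |conj. class of x³| = 8 / 2 = 4.
The 4 elements commuting with x³ are {e, x, x², x³}.

Answer: {e, x, x², x³}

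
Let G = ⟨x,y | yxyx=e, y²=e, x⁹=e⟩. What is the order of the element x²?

Compute successive powers until reaching e:
  (x²)¹ = x², (x²)² = x⁴, (x²)³ = x⁶, (x²)⁴ = x⁸, (x²)⁵ = x, (x²)⁶ = x³, (x²)⁷ = x⁵, (x²)⁸ = x⁷, (x²)⁹ = e.
The smallest positive k with (x²)ᵏ = e is 9.

Answer: 9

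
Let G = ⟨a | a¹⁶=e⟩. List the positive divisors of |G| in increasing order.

|G| = 16 = 2⁴. By Lagrange's theorem the order of any subgroup divides 16; the divisors of 16 are 1, 2, 4, 8, 16.

Answer: 1, 2, 4, 8, 16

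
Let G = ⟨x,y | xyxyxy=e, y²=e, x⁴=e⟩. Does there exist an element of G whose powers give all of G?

Every cyclic group is abelian. But x·y = xy while y·x = yx, so x·y ≠ y·x and G is not abelian. Hence G is not cyclic.

Answer: No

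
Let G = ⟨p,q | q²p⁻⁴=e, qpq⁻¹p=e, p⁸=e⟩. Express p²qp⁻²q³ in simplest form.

Multiply left to right, reducing at each step:
  (p²) · q = p²q
  (p²q) · p⁻² = q⁻¹
  (q⁻¹) · q³ = p⁴

Answer: p⁴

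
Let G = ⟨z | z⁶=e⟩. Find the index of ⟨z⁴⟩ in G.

First find ord(z⁴) by computing successive powers:
  (z⁴)¹ = z⁴, (z⁴)² = z², (z⁴)³ = e.
So |⟨z⁴⟩| = ord(z⁴) = 3. With |G| = 6, by Lagrange [G : ⟨z⁴⟩] = 6/3 = 2.

Answer: 2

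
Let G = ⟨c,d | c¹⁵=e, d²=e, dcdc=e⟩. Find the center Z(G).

An element z ∈ Z(G) iff z commutes with every generator.
For example e is central: e·c = c = c·e; e·d = d = d·e.
Whereas c ∉ Z(G) since c·d = cd ≠ c¹⁴d = d·c.
Checking each of the 30 elements this way gives Z(G) = {e}, of order 1.

Answer: {e}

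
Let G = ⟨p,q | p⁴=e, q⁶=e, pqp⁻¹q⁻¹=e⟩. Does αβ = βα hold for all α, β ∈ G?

Each pair of generators commutes: p·q = pq = q·p. Since the generators pairwise commute, every element of G commutes with every other, so G is abelian.

Answer: Yes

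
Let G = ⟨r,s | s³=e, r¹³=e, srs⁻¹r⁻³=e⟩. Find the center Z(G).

An element z ∈ Z(G) iff z commutes with every generator.
For example e is central: e·r = r = r·e; e·s = s = s·e.
Whereas r ∉ Z(G) since r·s = rs ≠ r³s = s·r.
Checking each of the 39 elements this way gives Z(G) = {e}, of order 1.

Answer: {e}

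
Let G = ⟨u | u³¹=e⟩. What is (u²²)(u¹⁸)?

Compute (u²²) · (u¹⁸) by multiplying left to right and reducing via the relations at each step:
  (u²²) · u¹⁸ = u⁹

Answer: u⁹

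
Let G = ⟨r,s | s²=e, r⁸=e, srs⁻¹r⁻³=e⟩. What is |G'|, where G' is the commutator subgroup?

G' = [G, G] is generated by all commutators. The generator-pair commutators are: [r, s] = r⁶.
The subgroup they normally generate is {e, r², r⁴, r⁶}, of order 4.
Check: |G/G'| = 16/4 = 4 is the order of the abelianisation.

Answer: 4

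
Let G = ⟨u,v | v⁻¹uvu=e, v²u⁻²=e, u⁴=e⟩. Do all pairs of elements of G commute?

u·v = uv but v·u = uv⁻¹, so u·v ≠ v·u and G is not abelian.

Answer: No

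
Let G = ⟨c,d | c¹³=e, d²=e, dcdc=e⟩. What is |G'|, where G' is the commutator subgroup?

G' = [G, G] is generated by all commutators. The generator-pair commutators are: [c, d] = c².
The subgroup they normally generate is {e, c, c², c³, c⁴, c⁵, c⁶, c⁷, c⁸, c⁹, c¹⁰, c¹¹, c¹²}, of order 13.
Check: |G/G'| = 26/13 = 2 is the order of the abelianisation.

Answer: 13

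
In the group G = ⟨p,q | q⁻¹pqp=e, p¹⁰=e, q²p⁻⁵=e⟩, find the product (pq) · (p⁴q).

Compute (pq) · (p⁴q) by multiplying left to right and reducing via the relations at each step:
  (pq) · p⁴ = p²q⁻¹
  (p²q⁻¹) · q = p²

Answer: p²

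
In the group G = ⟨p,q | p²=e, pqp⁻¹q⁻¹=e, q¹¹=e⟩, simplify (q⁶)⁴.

Compute successive powers of (q⁶), reducing at each step:
  (q⁶)²: (q⁶) · q⁶ = q
  (q⁶)³: q · q⁶ = q⁷
  (q⁶)⁴: (q⁷) · q⁶ = q²

Answer: q²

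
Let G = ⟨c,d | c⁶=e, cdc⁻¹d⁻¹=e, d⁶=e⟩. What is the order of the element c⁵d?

Compute successive powers until reaching e:
  (c⁵d)¹ = c⁵d, (c⁵d)² = c⁴d², (c⁵d)³ = c³d³, (c⁵d)⁴ = c²d⁴, (c⁵d)⁵ = cd⁵, (c⁵d)⁶ = e.
The smallest positive k with (c⁵d)ᵏ = e is 6.

Answer: 6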